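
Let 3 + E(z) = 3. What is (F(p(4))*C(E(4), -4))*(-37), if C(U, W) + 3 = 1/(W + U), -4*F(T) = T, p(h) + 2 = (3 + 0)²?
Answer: -3367/16 ≈ -210.44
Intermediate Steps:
p(h) = 7 (p(h) = -2 + (3 + 0)² = -2 + 3² = -2 + 9 = 7)
E(z) = 0 (E(z) = -3 + 3 = 0)
F(T) = -T/4
C(U, W) = -3 + 1/(U + W) (C(U, W) = -3 + 1/(W + U) = -3 + 1/(U + W))
(F(p(4))*C(E(4), -4))*(-37) = ((-¼*7)*((1 - 3*0 - 3*(-4))/(0 - 4)))*(-37) = -7*(1 + 0 + 12)/(4*(-4))*(-37) = -(-7)*13/16*(-37) = -7/4*(-13/4)*(-37) = (91/16)*(-37) = -3367/16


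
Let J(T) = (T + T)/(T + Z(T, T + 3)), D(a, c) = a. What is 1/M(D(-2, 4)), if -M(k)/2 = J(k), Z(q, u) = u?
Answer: -⅛ ≈ -0.12500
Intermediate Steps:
J(T) = 2*T/(3 + 2*T) (J(T) = (T + T)/(T + (T + 3)) = (2*T)/(T + (3 + T)) = (2*T)/(3 + 2*T) = 2*T/(3 + 2*T))
M(k) = -4*k/(3 + 2*k)
1/M(D(-2, 4)) = 1/(-4*(-2)/(3 + 2*(-2))) = 1/(-4*(-2)/(3 - 4)) = 1/(-4*(-2)/(-1)) = 1/(-4*(-2)*(-1)) = 1/(-8) = -⅛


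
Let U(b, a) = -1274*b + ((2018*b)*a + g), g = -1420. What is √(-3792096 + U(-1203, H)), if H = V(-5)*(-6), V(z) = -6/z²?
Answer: I*√143917894/5 ≈ 2399.3*I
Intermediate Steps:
V(z) = -6/z²
H = 36/25 (H = -6/(-5)²*(-6) = -6*1/25*(-6) = -6/25*(-6) = 36/25 ≈ 1.4400)
U(b, a) = -1420 - 1274*b + 2018*a*b (U(b, a) = -1274*b + ((2018*b)*a - 1420) = -1274*b + (2018*a*b - 1420) = -1274*b + (-1420 + 2018*a*b) = -1420 - 1274*b + 2018*a*b)
√(-3792096 + U(-1203, H)) = √(-3792096 + (-1420 - 1274*(-1203) + 2018*(36/25)*(-1203))) = √(-3792096 + (-1420 + 1532622 - 87395544/25)) = √(-3792096 - 49115494/25) = √(-143917894/25) = I*√143917894/5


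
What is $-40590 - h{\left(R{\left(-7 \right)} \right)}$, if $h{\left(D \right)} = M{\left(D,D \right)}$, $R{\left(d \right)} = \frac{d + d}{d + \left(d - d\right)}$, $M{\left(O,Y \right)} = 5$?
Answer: $-40595$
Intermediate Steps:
$R{\left(d \right)} = 2$ ($R{\left(d \right)} = \frac{2 d}{d + 0} = \frac{2 d}{d} = 2$)
$h{\left(D \right)} = 5$
$-40590 - h{\left(R{\left(-7 \right)} \right)} = -40590 - 5 = -40595$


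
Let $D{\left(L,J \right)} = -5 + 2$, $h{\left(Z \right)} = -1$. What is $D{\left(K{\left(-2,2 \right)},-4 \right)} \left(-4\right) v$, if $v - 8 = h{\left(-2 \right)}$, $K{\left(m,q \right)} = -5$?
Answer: $84$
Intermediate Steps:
$D{\left(L,J \right)} = -3$
$v = 7$ ($v = 8 - 1 = 7$)
$D{\left(K{\left(-2,2 \right)},-4 \right)} \left(-4\right) v = \left(-3\right) \left(-4\right) 7 = 12 \cdot 7 = 84$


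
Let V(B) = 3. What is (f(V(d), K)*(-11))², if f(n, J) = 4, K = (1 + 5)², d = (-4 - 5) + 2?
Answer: 1936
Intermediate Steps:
d = -7 (d = -9 + 2 = -7)
K = 36 (K = 6² = 36)
(f(V(d), K)*(-11))² = (4*(-11))² = (-44)² = 1936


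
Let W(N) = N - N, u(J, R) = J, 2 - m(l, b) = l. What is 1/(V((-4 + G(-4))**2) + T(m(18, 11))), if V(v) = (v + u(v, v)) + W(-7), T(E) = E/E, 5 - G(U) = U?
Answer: 1/51 ≈ 0.019608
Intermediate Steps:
G(U) = 5 - U
m(l, b) = 2 - l
T(E) = 1
W(N) = 0
V(v) = 2*v (V(v) = (v + v) + 0 = 2*v + 0 = 2*v)
1/(V((-4 + G(-4))**2) + T(m(18, 11))) = 1/(2*(-4 + (5 - 1*(-4)))**2 + 1) = 1/(2*(-4 + (5 + 4))**2 + 1) = 1/(2*(-4 + 9)**2 + 1) = 1/(2*5**2 + 1) = 1/(2*25 + 1) = 1/(50 + 1) = 1/51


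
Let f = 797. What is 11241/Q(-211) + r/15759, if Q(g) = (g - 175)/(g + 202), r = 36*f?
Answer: 178377487/675886 ≈ 263.92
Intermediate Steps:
r = 28692 (r = 36*797 = 28692)
Q(g) = (-175 + g)/(202 + g)
11241/Q(-211) + r/15759 = 11241/(((-175 - 211)/(202 - 211))) + 28692/15759 = 11241/((-386/(-9))) + 28692*(1/15759) = 11241/((-1/9*(-386))) + 3188/1751 = 11241/(386/9) + 3188/1751 = 11241*(9/386) + 3188/1751 = 101169/386 + 3188/1751 = 178377487/675886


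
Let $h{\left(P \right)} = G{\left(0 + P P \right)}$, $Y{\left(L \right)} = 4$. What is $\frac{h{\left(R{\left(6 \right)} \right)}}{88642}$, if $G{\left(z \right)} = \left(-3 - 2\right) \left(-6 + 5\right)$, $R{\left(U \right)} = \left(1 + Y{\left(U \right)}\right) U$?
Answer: $\frac{5}{88642} \approx 5.6407 \cdot 10^{-5}$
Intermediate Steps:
$R{\left(U \right)} = 5 U$ ($R{\left(U \right)} = \left(1 + 4\right) U = 5 U$)
$G{\left(z \right)} = 5$ ($G{\left(z \right)} = \left(-5\right) \left(-1\right) = 5$)
$h{\left(P \right)} = 5$
$\frac{h{\left(R{\left(6 \right)} \right)}}{88642} = \frac{5}{88642}$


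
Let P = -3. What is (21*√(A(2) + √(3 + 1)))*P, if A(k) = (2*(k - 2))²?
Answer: -63*√2 ≈ -89.095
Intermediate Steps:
A(k) = (-4 + 2*k)² (A(k) = (2*(-2 + k))² = (-4 + 2*k)²)
(21*√(A(2) + √(3 + 1)))*P = (21*√(4*(-2 + 2)² + √(3 + 1)))*(-3) = (21*√(4*0² + √4))*(-3) = (21*√(4*0 + 2))*(-3) = (21*√(0 + 2))*(-3) = (21*√2)*(-3) = -63*√2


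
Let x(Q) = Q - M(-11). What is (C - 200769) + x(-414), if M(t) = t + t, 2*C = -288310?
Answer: -345316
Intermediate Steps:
C = -144155 (C = (½)*(-288310) = -144155)
M(t) = 2*t
x(Q) = 22 + Q (x(Q) = Q - 2*(-11) = Q - 1*(-22) = Q + 22 = 22 + Q)
(C - 200769) + x(-414) = (-144155 - 200769) + (22 - 414) = -344924 - 392 = -345316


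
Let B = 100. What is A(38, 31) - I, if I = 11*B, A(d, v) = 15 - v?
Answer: -1116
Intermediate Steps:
I = 1100 (I = 11*100 = 1100)
A(38, 31) - I = (15 - 1*31) - 1*1100 = (15 - 31) - 1100 = -16 - 1100 = -1116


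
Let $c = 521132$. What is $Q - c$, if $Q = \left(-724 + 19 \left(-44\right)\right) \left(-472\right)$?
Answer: $215188$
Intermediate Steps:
$Q = 736320$ ($Q = \left(-724 - 836\right) \left(-472\right) = \left(-1560\right) \left(-472\right) = 736320$)
$Q - c = 736320 - 521132 = 215188$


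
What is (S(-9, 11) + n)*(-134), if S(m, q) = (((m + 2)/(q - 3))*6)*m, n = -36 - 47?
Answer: 9581/2 ≈ 4790.5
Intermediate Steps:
n = -83
S(m, q) = 6*m*(2 + m)/(-3 + q) (S(m, q) = (((2 + m)/(-3 + q))*6)*m = (6*(2 + m)/(-3 + q))*m = 6*m*(2 + m)/(-3 + q))
(S(-9, 11) + n)*(-134) = (6*(-9)*(2 - 9)/(-3 + 11) - 83)*(-134) = (6*(-9)*(-7)/8 - 83)*(-134) = (6*(-9)*(1/8)*(-7) - 83)*(-134) = (189/4 - 83)*(-134) = -143/4*(-134) = 9581/2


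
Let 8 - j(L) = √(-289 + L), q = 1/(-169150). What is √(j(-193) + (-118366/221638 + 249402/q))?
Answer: √(-518084247532177851089 - 12280850761*I*√482)/110819 ≈ 5.3445e-5 - 2.0539e+5*I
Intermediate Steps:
q = -1/169150 ≈ -5.9119e-6
j(L) = 8 - √(-289 + L)
√(j(-193) + (-118366/221638 + 249402/q)) = √((8 - √(-289 - 193)) + (-118366/221638 + 249402/(-1/169150))) = √((8 - √(-482)) + (-118366*1/221638 + 249402*(-169150))) = √((8 - I*√482) + (-59183/110819 - 42186348300)) = √((8 - I*√482) - 4675048932316883/110819) = √(-4675048931430331/110819 - I*√482)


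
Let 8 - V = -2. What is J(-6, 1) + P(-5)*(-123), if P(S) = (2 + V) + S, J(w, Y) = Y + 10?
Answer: -850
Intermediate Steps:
V = 10 (V = 8 - 1*(-2) = 8 + 2 = 10)
J(w, Y) = 10 + Y
P(S) = 12 + S (P(S) = (2 + 10) + S = 12 + S)
J(-6, 1) + P(-5)*(-123) = (10 + 1) + (12 - 5)*(-123) = 11 + 7*(-123) = 11 - 861 = -850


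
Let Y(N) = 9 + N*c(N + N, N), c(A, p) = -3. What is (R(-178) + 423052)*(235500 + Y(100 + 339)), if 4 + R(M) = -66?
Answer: 99059000544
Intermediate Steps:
R(M) = -70 (R(M) = -4 - 66 = -70)
Y(N) = 9 - 3*N (Y(N) = 9 + N*(-3) = 9 - 3*N)
(R(-178) + 423052)*(235500 + Y(100 + 339)) = (-70 + 423052)*(235500 + (9 - 3*(100 + 339))) = 422982*(235500 + (9 - 3*439)) = 422982*(235500 + (9 - 1317)) = 422982*(235500 - 1308) = 422982*234192 = 99059000544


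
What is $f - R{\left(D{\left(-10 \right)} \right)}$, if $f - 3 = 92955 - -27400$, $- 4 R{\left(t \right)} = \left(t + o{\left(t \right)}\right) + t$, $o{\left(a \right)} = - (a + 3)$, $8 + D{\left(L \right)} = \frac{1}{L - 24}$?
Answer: $\frac{16368313}{136} \approx 1.2036 \cdot 10^{5}$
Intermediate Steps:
$D{\left(L \right)} = -8 + \frac{1}{-24 + L}$ ($D{\left(L \right)} = -8 + \frac{1}{L - 24} = -8 + \frac{1}{-24 + L}$)
$o{\left(a \right)} = -3 - a$ ($o{\left(a \right)} = - (3 + a) = -3 - a$)
$R{\left(t \right)} = \frac{3}{4} - \frac{t}{4}$ ($R{\left(t \right)} = - \frac{\left(t - \left(3 + t\right)\right) + t}{4} = - \frac{-3 + t}{4} = \frac{3}{4} - \frac{t}{4}$)
$f = 120358$ ($f = 3 + \left(92955 - -27400\right) = 3 + \left(92955 + 27400\right) = 3 + 120355 = 120358$)
$f - R{\left(D{\left(-10 \right)} \right)} = 120358 - \left(\frac{3}{4} - \frac{\frac{1}{-24 - 10} \left(193 - -80\right)}{4}\right) = 120358 - \left(\frac{3}{4} - \frac{\frac{1}{-34} \left(193 + 80\right)}{4}\right) = 120358 - \left(\frac{3}{4} - \frac{\left(- \frac{1}{34}\right) 273}{4}\right) = 120358 - \left(\frac{3}{4} - - \frac{273}{136}\right) = 120358 - \left(\frac{3}{4} + \frac{273}{136}\right) = 120358 - \frac{375}{136} = \frac{16368313}{136}$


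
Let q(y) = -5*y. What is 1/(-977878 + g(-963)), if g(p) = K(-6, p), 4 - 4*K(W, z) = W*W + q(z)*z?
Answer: 4/725301 ≈ 5.5150e-6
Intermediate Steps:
K(W, z) = 1 - W**2/4 + 5*z**2/4 (K(W, z) = 1 - (W*W + (-5*z)*z)/4 = 1 - (W**2 - 5*z**2)/4 = 1 + (-W**2/4 + 5*z**2/4) = 1 - W**2/4 + 5*z**2/4)
g(p) = -8 + 5*p**2/4 (g(p) = 1 - 1/4*(-6)**2 + 5*p**2/4 = 1 - 1/4*36 + 5*p**2/4 = 1 - 9 + 5*p**2/4 = -8 + 5*p**2/4)
1/(-977878 + g(-963)) = 1/(-977878 + (-8 + (5/4)*(-963)**2)) = 1/(-977878 + (-8 + (5/4)*927369)) = 1/(-977878 + (-8 + 4636845/4)) = 1/(-977878 + 4636813/4) = 1/(725301/4) = 4/725301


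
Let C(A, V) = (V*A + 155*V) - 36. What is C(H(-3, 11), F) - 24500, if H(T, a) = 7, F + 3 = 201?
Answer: 7540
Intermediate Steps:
F = 198 (F = -3 + 201 = 198)
C(A, V) = -36 + 155*V + A*V (C(A, V) = (A*V + 155*V) - 36 = (155*V + A*V) - 36 = -36 + 155*V + A*V)
C(H(-3, 11), F) - 24500 = (-36 + 155*198 + 7*198) - 24500 = (-36 + 30690 + 1386) - 24500 = 32040 - 24500 = 7540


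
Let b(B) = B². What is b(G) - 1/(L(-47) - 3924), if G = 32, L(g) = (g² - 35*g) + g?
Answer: 119809/117 ≈ 1024.0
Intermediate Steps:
L(g) = g² - 34*g
b(G) - 1/(L(-47) - 3924) = 32² - 1/(-47*(-34 - 47) - 3924) = 1024 - 1/(-47*(-81) - 3924) = 1024 - 1/(3807 - 3924) = 1024 - 1/(-117) = 1024 - 1*(-1/117) = 1024 + 1/117 = 119809/117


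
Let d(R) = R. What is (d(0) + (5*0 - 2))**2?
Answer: 4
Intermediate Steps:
(d(0) + (5*0 - 2))**2 = (0 + (5*0 - 2))**2 = (0 + (0 - 2))**2 = (0 - 2)**2 = (-2)**2 = 4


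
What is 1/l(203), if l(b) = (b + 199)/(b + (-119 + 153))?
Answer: 79/134 ≈ 0.58955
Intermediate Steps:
l(b) = (199 + b)/(34 + b) (l(b) = (199 + b)/(b + 34) = (199 + b)/(34 + b))
1/l(203) = 1/((199 + 203)/(34 + 203)) = 1/(402/237) = 1/((1/237)*402) = 1/(134/79) = 79/134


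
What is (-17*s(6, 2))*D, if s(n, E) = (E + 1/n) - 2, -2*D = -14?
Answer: -119/6 ≈ -19.833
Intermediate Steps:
D = 7 (D = -½*(-14) = 7)
s(n, E) = -2 + E + 1/n
(-17*s(6, 2))*D = -17*(-2 + 2 + 1/6)*7 = -17*(-2 + 2 + ⅙)*7 = -17*⅙*7 = -17/6*7 = -119/6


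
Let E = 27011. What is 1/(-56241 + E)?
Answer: -1/29230 ≈ -3.4211e-5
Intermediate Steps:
1/(-56241 + E) = 1/(-56241 + 27011) = 1/(-29230) = -1/29230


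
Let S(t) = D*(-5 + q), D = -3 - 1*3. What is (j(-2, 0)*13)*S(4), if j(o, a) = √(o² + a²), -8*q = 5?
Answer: 1755/2 ≈ 877.50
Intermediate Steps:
q = -5/8 (q = -⅛*5 = -5/8 ≈ -0.62500)
D = -6 (D = -3 - 3 = -6)
S(t) = 135/4 (S(t) = -6*(-5 - 5/8) = -6*(-45/8) = 135/4)
j(o, a) = √(a² + o²)
(j(-2, 0)*13)*S(4) = (√(0² + (-2)²)*13)*(135/4) = (√(0 + 4)*13)*(135/4) = (√4*13)*(135/4) = (2*13)*(135/4) = 26*(135/4) = 1755/2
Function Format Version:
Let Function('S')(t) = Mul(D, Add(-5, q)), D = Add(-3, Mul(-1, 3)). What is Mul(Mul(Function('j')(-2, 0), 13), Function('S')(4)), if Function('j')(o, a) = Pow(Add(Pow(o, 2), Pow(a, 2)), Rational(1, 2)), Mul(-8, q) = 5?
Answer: Rational(1755, 2) ≈ 877.50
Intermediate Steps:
q = Rational(-5, 8) (q = Mul(Rational(-1, 8), 5) = Rational(-5, 8) ≈ -0.62500)
D = -6 (D = Add(-3, -3) = -6)
Function('S')(t) = Rational(135, 4) (Function('S')(t) = Mul(-6, Add(-5, Rational(-5, 8))) = Mul(-6, Rational(-45, 8)) = Rational(135, 4))
Function('j')(o, a) = Pow(Add(Pow(a, 2), Pow(o, 2)), Rational(1, 2))
Mul(Mul(Function('j')(-2, 0), 13), Function('S')(4)) = Mul(Mul(Pow(Add(Pow(0, 2), Pow(-2, 2)), Rational(1, 2)), 13), Rational(135, 4)) = Mul(Mul(Pow(Add(0, 4), Rational(1, 2)), 13), Rational(135, 4)) = Mul(Mul(Pow(4, Rational(1, 2)), 13), Rational(135, 4)) = Mul(Mul(2, 13), Rational(135, 4)) = Mul(26, Rational(135, 4)) = Rational(1755, 2)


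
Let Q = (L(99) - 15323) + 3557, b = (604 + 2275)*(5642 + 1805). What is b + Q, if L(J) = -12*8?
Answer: 21428051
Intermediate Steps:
b = 21439913 (b = 2879*7447 = 21439913)
L(J) = -96
Q = -11862 (Q = (-96 - 15323) + 3557 = -15419 + 3557 = -11862)
b + Q = 21439913 - 11862 = 21428051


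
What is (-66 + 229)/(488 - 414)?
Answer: 163/74 ≈ 2.2027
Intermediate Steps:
(-66 + 229)/(488 - 414) = 163/74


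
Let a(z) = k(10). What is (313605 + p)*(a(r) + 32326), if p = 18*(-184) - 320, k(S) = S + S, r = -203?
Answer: 10026386658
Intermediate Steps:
k(S) = 2*S
a(z) = 20 (a(z) = 2*10 = 20)
p = -3632 (p = -3312 - 320 = -3632)
(313605 + p)*(a(r) + 32326) = (313605 - 3632)*(20 + 32326) = 309973*32346 = 10026386658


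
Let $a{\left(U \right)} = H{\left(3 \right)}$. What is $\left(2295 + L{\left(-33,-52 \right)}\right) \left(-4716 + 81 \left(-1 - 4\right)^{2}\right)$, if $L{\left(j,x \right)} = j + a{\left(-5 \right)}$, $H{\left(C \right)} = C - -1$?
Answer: $-6097806$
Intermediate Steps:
$H{\left(C \right)} = 1 + C$ ($H{\left(C \right)} = C + 1 = 1 + C$)
$a{\left(U \right)} = 4$ ($a{\left(U \right)} = 1 + 3 = 4$)
$L{\left(j,x \right)} = 4 + j$ ($L{\left(j,x \right)} = j + 4 = 4 + j$)
$\left(2295 + L{\left(-33,-52 \right)}\right) \left(-4716 + 81 \left(-1 - 4\right)^{2}\right) = \left(2295 + \left(4 - 33\right)\right) \left(-4716 + 81 \left(-1 - 4\right)^{2}\right) = \left(2295 - 29\right) \left(-4716 + 81 \left(-5\right)^{2}\right) = 2266 \left(-4716 + 81 \cdot 25\right) = 2266 \left(-4716 + 2025\right) = 2266 \left(-2691\right) = -6097806$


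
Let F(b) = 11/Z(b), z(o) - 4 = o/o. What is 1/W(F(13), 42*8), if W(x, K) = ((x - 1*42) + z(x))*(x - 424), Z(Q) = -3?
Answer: 9/156526 ≈ 5.7498e-5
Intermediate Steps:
z(o) = 5 (z(o) = 4 + o/o = 4 + 1 = 5)
F(b) = -11/3 (F(b) = 11/(-3) = 11*(-⅓) = -11/3)
W(x, K) = (-424 + x)*(-37 + x) (W(x, K) = ((x - 1*42) + 5)*(x - 424) = ((x - 42) + 5)*(-424 + x) = ((-42 + x) + 5)*(-424 + x) = (-37 + x)*(-424 + x) = (-424 + x)*(-37 + x))
1/W(F(13), 42*8) = 1/(15688 + (-11/3)² - 461*(-11/3)) = 1/(15688 + 121/9 + 5071/3) = 1/(156526/9) = 9/156526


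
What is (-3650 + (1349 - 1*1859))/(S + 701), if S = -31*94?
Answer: 4160/2213 ≈ 1.8798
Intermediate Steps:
S = -2914
(-3650 + (1349 - 1*1859))/(S + 701) = (-3650 + (1349 - 1*1859))/(-2914 + 701) = (-3650 + (1349 - 1859))/(-2213) = (-3650 - 510)*(-1/2213) = -4160*(-1/2213) = 4160/2213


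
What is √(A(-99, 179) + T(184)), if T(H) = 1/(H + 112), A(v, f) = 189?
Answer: √4139930/148 ≈ 13.748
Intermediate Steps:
T(H) = 1/(112 + H)
√(A(-99, 179) + T(184)) = √(189 + 1/(112 + 184)) = √(189 + 1/296) = √(55945/296) = √4139930/148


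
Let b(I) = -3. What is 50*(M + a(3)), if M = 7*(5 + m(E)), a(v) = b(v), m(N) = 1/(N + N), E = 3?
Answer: 4975/3 ≈ 1658.3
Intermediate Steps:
m(N) = 1/(2*N)
a(v) = -3
M = 217/6 (M = 7*(5 + (1/2)/3) = 7*(5 + (1/2)*(1/3)) = 7*(5 + 1/6) = 7*(31/6) = 217/6 ≈ 36.167)
50*(M + a(3)) = 50*(217/6 - 3) = 50*(199/6) = 4975/3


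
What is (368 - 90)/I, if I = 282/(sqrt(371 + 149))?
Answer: 278*sqrt(130)/141 ≈ 22.480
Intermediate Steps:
I = 141*sqrt(130)/130 (I = 282/(sqrt(520)) = 282/((2*sqrt(130))) = 282*(sqrt(130)/260) = 141*sqrt(130)/130 ≈ 12.367)
(368 - 90)/I = (368 - 90)/((141*sqrt(130)/130)) = 278*(sqrt(130)/141) = 278*sqrt(130)/141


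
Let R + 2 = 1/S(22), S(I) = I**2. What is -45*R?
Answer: 43515/484 ≈ 89.907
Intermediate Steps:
R = -967/484 (R = -2 + 1/(22**2) = -2 + 1/484 = -967/484 ≈ -1.9979)
-45*R = -45*(-967/484) = 43515/484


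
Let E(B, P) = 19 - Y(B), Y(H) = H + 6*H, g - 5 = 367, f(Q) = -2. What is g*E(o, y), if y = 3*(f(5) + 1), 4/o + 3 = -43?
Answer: 167772/23 ≈ 7294.4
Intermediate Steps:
o = -2/23 (o = 4/(-3 - 43) = 4/(-46) = 4*(-1/46) = -2/23 ≈ -0.086957)
g = 372 (g = 5 + 367 = 372)
Y(H) = 7*H
y = -3 (y = 3*(-2 + 1) = 3*(-1) = -3)
E(B, P) = 19 - 7*B
g*E(o, y) = 372*(19 - 7*(-2/23)) = 372*(19 + 14/23) = 372*(451/23) = 167772/23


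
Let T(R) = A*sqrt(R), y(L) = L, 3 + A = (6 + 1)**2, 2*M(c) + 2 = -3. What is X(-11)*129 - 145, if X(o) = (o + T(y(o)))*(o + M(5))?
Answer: 38023/2 - 80109*I*sqrt(11) ≈ 19012.0 - 2.6569e+5*I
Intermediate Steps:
M(c) = -5/2 (M(c) = -1 + (1/2)*(-3) = -1 - 3/2 = -5/2)
A = 46 (A = -3 + (6 + 1)**2 = -3 + 7**2 = -3 + 49 = 46)
T(R) = 46*sqrt(R)
X(o) = (-5/2 + o)*(o + 46*sqrt(o)) (X(o) = (o + 46*sqrt(o))*(o - 5/2) = (o + 46*sqrt(o))*(-5/2 + o) = (-5/2 + o)*(o + 46*sqrt(o)))
X(-11)*129 - 145 = ((-11)**2 - 115*I*sqrt(11) + 46*(-11)**(3/2) - 5/2*(-11))*129 - 145 = (121 - 115*I*sqrt(11) + 46*(-11*I*sqrt(11)) + 55/2)*129 - 145 = (121 - 115*I*sqrt(11) - 506*I*sqrt(11) + 55/2)*129 - 145 = (297/2 - 621*I*sqrt(11))*129 - 145 = (38313/2 - 80109*I*sqrt(11)) - 145 = 38023/2 - 80109*I*sqrt(11)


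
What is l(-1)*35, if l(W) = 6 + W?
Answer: 175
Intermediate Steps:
l(-1)*35 = (6 - 1)*35 = 5*35 = 175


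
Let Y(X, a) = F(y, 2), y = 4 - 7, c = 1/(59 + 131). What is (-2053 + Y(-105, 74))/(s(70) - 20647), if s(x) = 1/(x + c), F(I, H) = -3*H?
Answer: 27386759/274625557 ≈ 0.099724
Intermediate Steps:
c = 1/190 ≈ 0.0052632
y = -3
s(x) = 1/(1/190 + x) (s(x) = 1/(x + 1/190) = 1/(1/190 + x))
Y(X, a) = -6 (Y(X, a) = -3*2 = -6)
(-2053 + Y(-105, 74))/(s(70) - 20647) = (-2053 - 6)/(190/(1 + 190*70) - 20647) = -2059/(190/(1 + 13300) - 20647) = -2059/(190/13301 - 20647) = -2059/(-274625557/13301) = -2059*(-13301/274625557) = 27386759/274625557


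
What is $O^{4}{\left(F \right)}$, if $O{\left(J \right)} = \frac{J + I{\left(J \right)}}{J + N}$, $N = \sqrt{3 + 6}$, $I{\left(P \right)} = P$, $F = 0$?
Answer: $0$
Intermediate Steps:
$N = 3$ ($N = \sqrt{9} = 3$)
$O{\left(J \right)} = \frac{2 J}{3 + J}$ ($O{\left(J \right)} = \frac{J + J}{J + 3} = \frac{2 J}{3 + J}$)
$O^{4}{\left(F \right)} = \left(2 \cdot 0 \frac{1}{3 + 0}\right)^{4} = \left(2 \cdot 0 \cdot \frac{1}{3}\right)^{4} = 0^{4} = 0$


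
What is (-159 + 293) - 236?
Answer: -102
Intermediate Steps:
(-159 + 293) - 236 = 134 - 236 = -102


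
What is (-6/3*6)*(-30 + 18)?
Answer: 144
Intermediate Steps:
(-6/3*6)*(-30 + 18) = (-6*⅓*6)*(-12) = -2*6*(-12) = -12*(-12) = 144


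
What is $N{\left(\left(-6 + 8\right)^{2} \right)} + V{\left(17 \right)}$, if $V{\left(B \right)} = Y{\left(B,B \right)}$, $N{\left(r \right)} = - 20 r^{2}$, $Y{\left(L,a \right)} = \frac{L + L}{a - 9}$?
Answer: $- \frac{1263}{4} \approx -315.75$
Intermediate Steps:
$Y{\left(L,a \right)} = \frac{2 L}{-9 + a}$
$V{\left(B \right)} = \frac{2 B}{-9 + B}$
$N{\left(\left(-6 + 8\right)^{2} \right)} + V{\left(17 \right)} = - 20 \left(\left(-6 + 8\right)^{2}\right)^{2} + 2 \cdot 17 \frac{1}{-9 + 17} = - 20 \left(2^{2}\right)^{2} + 2 \cdot 17 \cdot \frac{1}{8} = - 20 \cdot 4^{2} + 2 \cdot 17 \cdot \frac{1}{8} = \left(-20\right) 16 + \frac{17}{4} = -320 + \frac{17}{4} = - \frac{1263}{4}$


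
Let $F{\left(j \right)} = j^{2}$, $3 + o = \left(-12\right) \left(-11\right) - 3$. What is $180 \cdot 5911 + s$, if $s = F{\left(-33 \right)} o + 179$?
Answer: $1201373$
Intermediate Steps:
$o = 126$ ($o = -3 - -129 = -3 + \left(132 - 3\right) = -3 + 129 = 126$)
$s = 137393$ ($s = \left(-33\right)^{2} \cdot 126 + 179 = 1089 \cdot 126 + 179 = 137214 + 179 = 137393$)
$180 \cdot 5911 + s = 180 \cdot 5911 + 137393 = 1063980 + 137393 = 1201373$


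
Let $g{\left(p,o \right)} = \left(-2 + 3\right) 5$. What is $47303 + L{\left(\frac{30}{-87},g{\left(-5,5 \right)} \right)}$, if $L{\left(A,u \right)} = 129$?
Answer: $47432$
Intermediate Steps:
$g{\left(p,o \right)} = 5$ ($g{\left(p,o \right)} = 1 \cdot 5 = 5$)
$47303 + L{\left(\frac{30}{-87},g{\left(-5,5 \right)} \right)} = 47303 + 129 = 47432$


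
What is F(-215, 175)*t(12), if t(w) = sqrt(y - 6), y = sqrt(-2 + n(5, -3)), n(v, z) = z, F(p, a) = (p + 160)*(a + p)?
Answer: 2200*sqrt(-6 + I*sqrt(5)) ≈ 987.71 + 5478.6*I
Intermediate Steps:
F(p, a) = (160 + p)*(a + p)
y = I*sqrt(5) (y = sqrt(-2 - 3) = sqrt(-5) = I*sqrt(5) ≈ 2.2361*I)
t(w) = sqrt(-6 + I*sqrt(5)) (t(w) = sqrt(I*sqrt(5) - 6) = sqrt(-6 + I*sqrt(5)))
F(-215, 175)*t(12) = ((-215)**2 + 160*175 + 160*(-215) + 175*(-215))*sqrt(-6 + I*sqrt(5)) = (46225 + 28000 - 34400 - 37625)*sqrt(-6 + I*sqrt(5)) = 2200*sqrt(-6 + I*sqrt(5))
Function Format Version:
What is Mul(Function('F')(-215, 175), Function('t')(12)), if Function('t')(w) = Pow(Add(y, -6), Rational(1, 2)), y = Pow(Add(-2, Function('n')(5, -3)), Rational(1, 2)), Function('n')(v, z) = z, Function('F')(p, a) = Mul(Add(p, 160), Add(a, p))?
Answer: Mul(2200, Pow(Add(-6, Mul(I, Pow(5, Rational(1, 2)))), Rational(1, 2))) ≈ Add(987.71, Mul(5478.6, I))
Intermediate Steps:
Function('F')(p, a) = Mul(Add(160, p), Add(a, p))
y = Mul(I, Pow(5, Rational(1, 2))) (y = Pow(Add(-2, -3), Rational(1, 2)) = Pow(-5, Rational(1, 2)) = Mul(I, Pow(5, Rational(1, 2))) ≈ Mul(2.2361, I))
Function('t')(w) = Pow(Add(-6, Mul(I, Pow(5, Rational(1, 2)))), Rational(1, 2)) (Function('t')(w) = Pow(Add(Mul(I, Pow(5, Rational(1, 2))), -6), Rational(1, 2)) = Pow(Add(-6, Mul(I, Pow(5, Rational(1, 2)))), Rational(1, 2)))
Mul(Function('F')(-215, 175), Function('t')(12)) = Mul(Add(Pow(-215, 2), Mul(160, 175), Mul(160, -215), Mul(175, -215)), Pow(Add(-6, Mul(I, Pow(5, Rational(1, 2)))), Rational(1, 2))) = Mul(Add(46225, 28000, -34400, -37625), Pow(Add(-6, Mul(I, Pow(5, Rational(1, 2)))), Rational(1, 2))) = Mul(2200, Pow(Add(-6, Mul(I, Pow(5, Rational(1, 2)))), Rational(1, 2)))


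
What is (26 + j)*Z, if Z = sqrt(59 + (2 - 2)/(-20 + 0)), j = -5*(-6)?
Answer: 56*sqrt(59) ≈ 430.14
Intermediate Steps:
j = 30
Z = sqrt(59) (Z = sqrt(59 + 0/(-20)) = sqrt(59 + 0*(-1/20)) = sqrt(59 + 0) = sqrt(59) ≈ 7.6811)
(26 + j)*Z = (26 + 30)*sqrt(59) = 56*sqrt(59)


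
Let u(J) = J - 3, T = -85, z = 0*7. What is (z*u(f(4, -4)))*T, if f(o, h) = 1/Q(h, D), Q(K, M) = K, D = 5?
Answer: 0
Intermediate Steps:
f(o, h) = 1/h
z = 0
u(J) = -3 + J
(z*u(f(4, -4)))*T = (0*(-3 + 1/(-4)))*(-85) = (0*(-3 - ¼))*(-85) = (0*(-13/4))*(-85) = 0*(-85) = 0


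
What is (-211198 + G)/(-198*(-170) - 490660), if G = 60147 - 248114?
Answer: 79833/91400 ≈ 0.87345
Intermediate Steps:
G = -187967
(-211198 + G)/(-198*(-170) - 490660) = (-211198 - 187967)/(-198*(-170) - 490660) = -399165/(33660 - 490660) = -399165/(-457000) = -399165*(-1/457000) = 79833/91400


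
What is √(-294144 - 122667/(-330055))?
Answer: 3*I*√3560324381125435/330055 ≈ 542.35*I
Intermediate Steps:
√(-294144 - 122667/(-330055)) = √(-294144 - 122667*(-1/330055)) = √(-294144 + 122667/330055) = √(-97083575253/330055) = 3*I*√3560324381125435/330055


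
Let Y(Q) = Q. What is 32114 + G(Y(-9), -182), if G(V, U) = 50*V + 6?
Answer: 31670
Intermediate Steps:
G(V, U) = 6 + 50*V
32114 + G(Y(-9), -182) = 32114 + (6 + 50*(-9)) = 32114 + (6 - 450) = 32114 - 444 = 31670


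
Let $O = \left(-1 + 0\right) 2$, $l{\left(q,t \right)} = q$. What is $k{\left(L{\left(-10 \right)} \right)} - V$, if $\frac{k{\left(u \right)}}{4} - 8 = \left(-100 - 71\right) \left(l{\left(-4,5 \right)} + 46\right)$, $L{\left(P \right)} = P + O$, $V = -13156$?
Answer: $-15540$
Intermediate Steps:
$O = -2$ ($O = \left(-1\right) 2 = -2$)
$L{\left(P \right)} = -2 + P$ ($L{\left(P \right)} = P - 2 = -2 + P$)
$k{\left(u \right)} = -28696$ ($k{\left(u \right)} = 32 + 4 \left(-100 - 71\right) \left(-4 + 46\right) = 32 + 4 \left(\left(-171\right) 42\right) = 32 + 4 \left(-7182\right) = 32 - 28728 = -28696$)
$k{\left(L{\left(-10 \right)} \right)} - V = -28696 - -13156 = -28696 + 13156 = -15540$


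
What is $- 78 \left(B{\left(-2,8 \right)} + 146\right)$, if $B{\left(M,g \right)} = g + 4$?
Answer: $-12324$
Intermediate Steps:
$B{\left(M,g \right)} = 4 + g$
$- 78 \left(B{\left(-2,8 \right)} + 146\right) = - 78 \left(\left(4 + 8\right) + 146\right) = - 78 \left(12 + 146\right) = \left(-78\right) 158 = -12324$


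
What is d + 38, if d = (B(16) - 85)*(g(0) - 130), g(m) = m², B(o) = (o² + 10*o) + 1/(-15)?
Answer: -128950/3 ≈ -42983.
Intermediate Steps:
B(o) = -1/15 + o² + 10*o (B(o) = (o² + 10*o) - 1/15 = -1/15 + o² + 10*o)
d = -129064/3 (d = ((-1/15 + 16² + 10*16) - 85)*(0² - 130) = ((-1/15 + 256 + 160) - 85)*(0 - 130) = (6239/15 - 85)*(-130) = (4964/15)*(-130) = -129064/3 ≈ -43021.)
d + 38 = -129064/3 + 38 = -128950/3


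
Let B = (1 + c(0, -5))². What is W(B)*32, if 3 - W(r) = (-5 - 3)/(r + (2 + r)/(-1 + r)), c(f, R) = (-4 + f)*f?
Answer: 96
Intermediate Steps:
c(f, R) = f*(-4 + f)
B = 1 (B = (1 + 0*(-4 + 0))² = (1 + 0*(-4))² = (1 + 0)² = 1² = 1)
W(r) = 3 + 8/(r + (2 + r)/(-1 + r)) (W(r) = 3 - (-5 - 3)/(r + (2 + r)/(-1 + r)) = 3 - (-8)/(r + (2 + r)/(-1 + r)) = 3 + 8/(r + (2 + r)/(-1 + r)))
W(B)*32 = ((-2 + 3*1² + 8*1)/(2 + 1²))*32 = ((-2 + 3*1 + 8)/(2 + 1))*32 = ((-2 + 3 + 8)/3)*32 = ((⅓)*9)*32 = 3*32 = 96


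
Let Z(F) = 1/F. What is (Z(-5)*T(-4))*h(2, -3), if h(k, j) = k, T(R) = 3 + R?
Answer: ⅖ ≈ 0.40000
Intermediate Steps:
(Z(-5)*T(-4))*h(2, -3) = ((3 - 4)/(-5))*2 = -⅕*(-1)*2 = (⅕)*2 = ⅖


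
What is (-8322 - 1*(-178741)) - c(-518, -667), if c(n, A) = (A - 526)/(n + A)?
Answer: 201945322/1185 ≈ 1.7042e+5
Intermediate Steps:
c(n, A) = (-526 + A)/(A + n)
(-8322 - 1*(-178741)) - c(-518, -667) = (-8322 - 1*(-178741)) - (-526 - 667)/(-667 - 518) = (-8322 + 178741) - (-1193)/(-1185) = 170419 - (-1)*(-1193)/1185 = 170419 - 1*1193/1185 = 170419 - 1193/1185 = 201945322/1185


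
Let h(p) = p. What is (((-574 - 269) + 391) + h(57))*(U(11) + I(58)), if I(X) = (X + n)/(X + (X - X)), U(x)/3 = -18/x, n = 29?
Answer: 29625/22 ≈ 1346.6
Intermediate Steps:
U(x) = -54/x (U(x) = 3*(-18/x) = -54/x)
I(X) = (29 + X)/X (I(X) = (X + 29)/(X + (X - X)) = (29 + X)/(X + 0) = (29 + X)/X)
(((-574 - 269) + 391) + h(57))*(U(11) + I(58)) = (((-574 - 269) + 391) + 57)*(-54/11 + (29 + 58)/58) = ((-843 + 391) + 57)*(-54*1/11 + (1/58)*87) = (-452 + 57)*(-54/11 + 3/2) = -395*(-75/22) = 29625/22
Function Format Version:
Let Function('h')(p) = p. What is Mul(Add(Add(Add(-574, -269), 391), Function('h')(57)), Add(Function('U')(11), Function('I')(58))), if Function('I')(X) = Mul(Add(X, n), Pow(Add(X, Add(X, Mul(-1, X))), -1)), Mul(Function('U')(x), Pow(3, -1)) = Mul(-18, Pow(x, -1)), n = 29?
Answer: Rational(29625, 22) ≈ 1346.6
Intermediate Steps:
Function('U')(x) = Mul(-54, Pow(x, -1)) (Function('U')(x) = Mul(3, Mul(-18, Pow(x, -1))) = Mul(-54, Pow(x, -1)))
Function('I')(X) = Mul(Pow(X, -1), Add(29, X)) (Function('I')(X) = Mul(Add(X, 29), Pow(Add(X, Add(X, Mul(-1, X))), -1)) = Mul(Add(29, X), Pow(Add(X, 0), -1)) = Mul(Add(29, X), Pow(X, -1)) = Mul(Pow(X, -1), Add(29, X)))
Mul(Add(Add(Add(-574, -269), 391), Function('h')(57)), Add(Function('U')(11), Function('I')(58))) = Mul(Add(Add(Add(-574, -269), 391), 57), Add(Mul(-54, Pow(11, -1)), Mul(Pow(58, -1), Add(29, 58)))) = Mul(Add(Add(-843, 391), 57), Add(Mul(-54, Rational(1, 11)), Mul(Rational(1, 58), 87))) = Mul(Add(-452, 57), Add(Rational(-54, 11), Rational(3, 2))) = Mul(-395, Rational(-75, 22)) = Rational(29625, 22)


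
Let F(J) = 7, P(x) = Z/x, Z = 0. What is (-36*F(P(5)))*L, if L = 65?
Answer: -16380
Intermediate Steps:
P(x) = 0 (P(x) = 0/x = 0)
(-36*F(P(5)))*L = -36*7*65 = -252*65 = -16380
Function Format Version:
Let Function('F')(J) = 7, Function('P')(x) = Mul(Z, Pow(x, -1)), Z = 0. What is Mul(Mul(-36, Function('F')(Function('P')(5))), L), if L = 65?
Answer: -16380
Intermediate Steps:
Function('P')(x) = 0 (Function('P')(x) = Mul(0, Pow(x, -1)) = 0)
Mul(Mul(-36, Function('F')(Function('P')(5))), L) = Mul(Mul(-36, 7), 65) = Mul(-252, 65) = -16380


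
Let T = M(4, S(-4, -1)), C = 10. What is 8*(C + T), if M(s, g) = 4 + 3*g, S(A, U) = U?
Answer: 88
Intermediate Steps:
T = 1 (T = 4 + 3*(-1) = 4 - 3 = 1)
8*(C + T) = 8*(10 + 1) = 8*11 = 88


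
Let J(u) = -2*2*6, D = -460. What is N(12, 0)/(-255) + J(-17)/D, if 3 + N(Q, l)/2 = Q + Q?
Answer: -44/391 ≈ -0.11253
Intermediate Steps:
N(Q, l) = -6 + 4*Q (N(Q, l) = -6 + 2*(Q + Q) = -6 + 2*(2*Q) = -6 + 4*Q)
J(u) = -24 (J(u) = -4*6 = -24)
N(12, 0)/(-255) + J(-17)/D = (-6 + 4*12)/(-255) - 24/(-460) = (-6 + 48)*(-1/255) - 24*(-1/460) = 42*(-1/255) + 6/115 = -14/85 + 6/115 = -44/391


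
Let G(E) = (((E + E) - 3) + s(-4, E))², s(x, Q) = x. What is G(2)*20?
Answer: 180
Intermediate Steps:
G(E) = (-7 + 2*E)² (G(E) = (((E + E) - 3) - 4)² = ((2*E - 3) - 4)² = ((-3 + 2*E) - 4)² = (-7 + 2*E)²)
G(2)*20 = (-7 + 2*2)²*20 = (-7 + 4)²*20 = (-3)²*20 = 9*20 = 180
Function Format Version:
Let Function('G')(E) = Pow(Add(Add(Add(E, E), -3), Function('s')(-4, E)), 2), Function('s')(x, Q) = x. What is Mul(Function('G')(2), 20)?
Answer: 180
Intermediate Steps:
Function('G')(E) = Pow(Add(-7, Mul(2, E)), 2) (Function('G')(E) = Pow(Add(Add(Add(E, E), -3), -4), 2) = Pow(Add(Add(Mul(2, E), -3), -4), 2) = Pow(Add(Add(-3, Mul(2, E)), -4), 2) = Pow(Add(-7, Mul(2, E)), 2))
Mul(Function('G')(2), 20) = Mul(Pow(Add(-7, Mul(2, 2)), 2), 20) = Mul(Pow(Add(-7, 4), 2), 20) = Mul(Pow(-3, 2), 20) = Mul(9, 20) = 180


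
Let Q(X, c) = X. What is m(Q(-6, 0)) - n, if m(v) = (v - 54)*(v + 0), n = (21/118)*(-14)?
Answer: 21387/59 ≈ 362.49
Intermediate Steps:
n = -147/59 (n = (21*(1/118))*(-14) = (21/118)*(-14) = -147/59 ≈ -2.4915)
m(v) = v*(-54 + v) (m(v) = (-54 + v)*v = v*(-54 + v))
m(Q(-6, 0)) - n = -6*(-54 - 6) - 1*(-147/59) = -6*(-60) + 147/59 = 360 + 147/59 = 21387/59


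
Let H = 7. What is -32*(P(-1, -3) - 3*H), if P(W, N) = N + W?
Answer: 800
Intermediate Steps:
-32*(P(-1, -3) - 3*H) = -32*((-3 - 1) - 3*7) = -32*(-4 - 21) = -32*(-25) = 800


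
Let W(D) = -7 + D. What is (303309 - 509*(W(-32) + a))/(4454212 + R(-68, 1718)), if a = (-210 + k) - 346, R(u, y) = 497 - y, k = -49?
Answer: 5585/39407 ≈ 0.14173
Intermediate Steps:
a = -605 (a = (-210 - 49) - 346 = -259 - 346 = -605)
(303309 - 509*(W(-32) + a))/(4454212 + R(-68, 1718)) = (303309 - 509*((-7 - 32) - 605))/(4454212 + (497 - 1*1718)) = (303309 - 509*(-39 - 605))/(4454212 + (497 - 1718)) = (303309 - 509*(-644))/(4454212 - 1221) = (303309 + 327796)/4452991 = 631105*(1/4452991) = 5585/39407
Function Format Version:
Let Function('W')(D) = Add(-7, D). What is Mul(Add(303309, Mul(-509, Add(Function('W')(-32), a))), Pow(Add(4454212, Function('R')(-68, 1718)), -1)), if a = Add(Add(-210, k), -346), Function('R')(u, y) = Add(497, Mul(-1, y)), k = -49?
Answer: Rational(5585, 39407) ≈ 0.14173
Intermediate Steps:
a = -605 (a = Add(Add(-210, -49), -346) = Add(-259, -346) = -605)
Mul(Add(303309, Mul(-509, Add(Function('W')(-32), a))), Pow(Add(4454212, Function('R')(-68, 1718)), -1)) = Mul(Add(303309, Mul(-509, Add(Add(-7, -32), -605))), Pow(Add(4454212, Add(497, Mul(-1, 1718))), -1)) = Mul(Add(303309, Mul(-509, Add(-39, -605))), Pow(Add(4454212, Add(497, -1718)), -1)) = Mul(Add(303309, Mul(-509, -644)), Pow(Add(4454212, -1221), -1)) = Mul(Add(303309, 327796), Pow(4452991, -1)) = Mul(631105, Rational(1, 4452991)) = Rational(5585, 39407)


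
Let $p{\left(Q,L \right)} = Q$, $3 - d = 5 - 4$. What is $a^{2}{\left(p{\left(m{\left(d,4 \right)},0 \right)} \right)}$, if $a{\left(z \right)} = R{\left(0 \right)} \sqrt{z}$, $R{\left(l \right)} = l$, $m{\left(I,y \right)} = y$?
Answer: $0$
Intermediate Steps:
$d = 2$ ($d = 3 - \left(5 - 4\right) = 3 - 1 = 2$)
$a{\left(z \right)} = 0$ ($a{\left(z \right)} = 0 \sqrt{z} = 0$)
$a^{2}{\left(p{\left(m{\left(d,4 \right)},0 \right)} \right)} = 0^{2} = 0$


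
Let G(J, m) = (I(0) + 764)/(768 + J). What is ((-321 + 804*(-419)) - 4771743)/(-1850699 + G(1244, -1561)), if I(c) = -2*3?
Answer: 1027918728/372360563 ≈ 2.7605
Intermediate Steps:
I(c) = -6
G(J, m) = 758/(768 + J) (G(J, m) = (-6 + 764)/(768 + J) = 758/(768 + J))
((-321 + 804*(-419)) - 4771743)/(-1850699 + G(1244, -1561)) = ((-321 + 804*(-419)) - 4771743)/(-1850699 + 758/(768 + 1244)) = ((-321 - 336876) - 4771743)/(-1850699 + 758/2012) = (-337197 - 4771743)/(-1850699 + 758*(1/2012)) = -5108940/(-1850699 + 379/1006) = -5108940/(-1861802815/1006) = -5108940*(-1006/1861802815) = 1027918728/372360563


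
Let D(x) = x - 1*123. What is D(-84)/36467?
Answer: -207/36467 ≈ -0.0056764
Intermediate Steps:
D(x) = -123 + x (D(x) = x - 123 = -123 + x)
D(-84)/36467 = (-123 - 84)/36467 = -207*1/36467 = -207/36467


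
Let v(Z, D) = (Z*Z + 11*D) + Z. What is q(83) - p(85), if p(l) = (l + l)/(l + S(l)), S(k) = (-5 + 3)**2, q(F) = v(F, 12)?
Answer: 632086/89 ≈ 7102.1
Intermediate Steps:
v(Z, D) = Z + Z**2 + 11*D (v(Z, D) = (Z**2 + 11*D) + Z = Z + Z**2 + 11*D)
q(F) = 132 + F + F**2 (q(F) = F + F**2 + 11*12 = F + F**2 + 132 = 132 + F + F**2)
S(k) = 4 (S(k) = (-2)**2 = 4)
p(l) = 2*l/(4 + l) (p(l) = (l + l)/(l + 4) = (2*l)/(4 + l) = 2*l/(4 + l))
q(83) - p(85) = (132 + 83 + 83**2) - 2*85/(4 + 85) = (132 + 83 + 6889) - 2*85/89 = 7104 - 2*85/89 = 7104 - 1*170/89 = 7104 - 170/89 = 632086/89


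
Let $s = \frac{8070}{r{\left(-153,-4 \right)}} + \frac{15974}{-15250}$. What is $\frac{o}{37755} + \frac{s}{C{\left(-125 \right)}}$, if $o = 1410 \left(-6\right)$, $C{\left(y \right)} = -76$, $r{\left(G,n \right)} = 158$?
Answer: $- \frac{16945377889}{19204919750} \approx -0.88235$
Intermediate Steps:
$o = -8460$
$s = \frac{30135902}{602375}$ ($s = \frac{8070}{158} + \frac{15974}{-15250} = 8070 \cdot \frac{1}{158} + 15974 \left(- \frac{1}{15250}\right) = \frac{4035}{79} - \frac{7987}{7625} = \frac{30135902}{602375} \approx 50.028$)
$\frac{o}{37755} + \frac{s}{C{\left(-125 \right)}} = - \frac{8460}{37755} + \frac{30135902}{602375 \left(-76\right)} = \left(-8460\right) \frac{1}{37755} + \frac{30135902}{602375} \left(- \frac{1}{76}\right) = - \frac{188}{839} - \frac{15067951}{22890250} = - \frac{16945377889}{19204919750}$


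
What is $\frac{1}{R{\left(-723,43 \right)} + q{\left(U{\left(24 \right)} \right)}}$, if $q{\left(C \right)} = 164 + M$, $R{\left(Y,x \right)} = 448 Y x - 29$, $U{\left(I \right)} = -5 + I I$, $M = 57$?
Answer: $- \frac{1}{13927680} \approx -7.1799 \cdot 10^{-8}$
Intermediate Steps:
$U{\left(I \right)} = -5 + I^{2}$
$R{\left(Y,x \right)} = -29 + 448 Y x$ ($R{\left(Y,x \right)} = 448 Y x - 29 = -29 + 448 Y x$)
$q{\left(C \right)} = 221$ ($q{\left(C \right)} = 164 + 57 = 221$)
$\frac{1}{R{\left(-723,43 \right)} + q{\left(U{\left(24 \right)} \right)}} = \frac{1}{\left(-29 + 448 \left(-723\right) 43\right) + 221} = \frac{1}{\left(-29 - 13927872\right) + 221} = \frac{1}{-13927901 + 221} = \frac{1}{-13927680} = - \frac{1}{13927680}$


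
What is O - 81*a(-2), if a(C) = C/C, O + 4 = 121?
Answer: 36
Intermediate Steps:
O = 117 (O = -4 + 121 = 117)
a(C) = 1
O - 81*a(-2) = 117 - 81*1 = 117 - 81 = 36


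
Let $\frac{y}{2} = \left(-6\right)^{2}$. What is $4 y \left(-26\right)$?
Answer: $-7488$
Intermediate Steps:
$y = 72$ ($y = 2 \left(-6\right)^{2} = 2 \cdot 36 = 72$)
$4 y \left(-26\right) = 4 \cdot 72 \left(-26\right) = 288 \left(-26\right) = -7488$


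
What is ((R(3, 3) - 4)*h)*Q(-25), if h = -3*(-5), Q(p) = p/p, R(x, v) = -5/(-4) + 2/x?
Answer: -125/4 ≈ -31.250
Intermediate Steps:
R(x, v) = 5/4 + 2/x (R(x, v) = -5*(-¼) + 2/x = 5/4 + 2/x)
Q(p) = 1
h = 15
((R(3, 3) - 4)*h)*Q(-25) = (((5/4 + 2/3) - 4)*15)*1 = (((5/4 + 2*(⅓)) - 4)*15)*1 = (((5/4 + ⅔) - 4)*15)*1 = ((23/12 - 4)*15)*1 = -25/12*15*1 = -125/4*1 = -125/4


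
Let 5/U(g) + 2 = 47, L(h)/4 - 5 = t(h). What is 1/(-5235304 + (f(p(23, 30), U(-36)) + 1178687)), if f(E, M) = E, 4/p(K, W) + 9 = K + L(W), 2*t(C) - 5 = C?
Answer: -26/105472041 ≈ -2.4651e-7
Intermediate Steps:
t(C) = 5/2 + C/2
L(h) = 30 + 2*h (L(h) = 20 + 4*(5/2 + h/2) = 20 + (10 + 2*h) = 30 + 2*h)
p(K, W) = 4/(21 + K + 2*W) (p(K, W) = 4/(-9 + (K + (30 + 2*W))) = 4/(-9 + (30 + K + 2*W)) = 4/(21 + K + 2*W))
U(g) = ⅑ (U(g) = 5/(-2 + 47) = 5/45 = 5*(1/45) = ⅑)
1/(-5235304 + (f(p(23, 30), U(-36)) + 1178687)) = 1/(-5235304 + (4/(21 + 23 + 2*30) + 1178687)) = 1/(-5235304 + (4/(21 + 23 + 60) + 1178687)) = 1/(-5235304 + (4/104 + 1178687)) = 1/(-5235304 + (4*(1/104) + 1178687)) = 1/(-5235304 + (1/26 + 1178687)) = 1/(-5235304 + 30645863/26) = 1/(-105472041/26) = -26/105472041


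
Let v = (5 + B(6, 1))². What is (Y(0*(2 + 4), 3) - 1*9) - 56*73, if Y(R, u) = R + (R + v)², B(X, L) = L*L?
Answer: -2801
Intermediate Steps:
B(X, L) = L²
v = 36 (v = (5 + 1²)² = (5 + 1)² = 6² = 36)
Y(R, u) = R + (36 + R)² (Y(R, u) = R + (R + 36)² = R + (36 + R)²)
(Y(0*(2 + 4), 3) - 1*9) - 56*73 = ((0*(2 + 4) + (36 + 0*(2 + 4))²) - 1*9) - 56*73 = ((0*6 + (36 + 0*6)²) - 9) - 4088 = ((0 + (36 + 0)²) - 9) - 4088 = ((0 + 36²) - 9) - 4088 = ((0 + 1296) - 9) - 4088 = (1296 - 9) - 4088 = 1287 - 4088 = -2801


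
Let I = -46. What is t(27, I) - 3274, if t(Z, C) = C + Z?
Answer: -3293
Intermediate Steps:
t(27, I) - 3274 = (-46 + 27) - 3274 = -19 - 3274 = -3293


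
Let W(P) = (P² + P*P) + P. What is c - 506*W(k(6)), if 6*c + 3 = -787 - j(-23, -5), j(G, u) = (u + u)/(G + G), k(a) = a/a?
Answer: -227659/138 ≈ -1649.7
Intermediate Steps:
k(a) = 1
j(G, u) = u/G (j(G, u) = (2*u)/((2*G)) = (2*u)*(1/(2*G)) = u/G)
W(P) = P + 2*P² (W(P) = (P² + P²) + P = 2*P² + P = P + 2*P²)
c = -18175/138 (c = -½ + (-787 - (-5)/(-23))/6 = -½ + (-787 - (-5)*(-1)/23)/6 = -½ + (-787 - 1*5/23)/6 = -½ + (-787 - 5/23)/6 = -½ + (⅙)*(-18106/23) = -½ - 9053/69 = -18175/138 ≈ -131.70)
c - 506*W(k(6)) = -18175/138 - 506*(1 + 2*1) = -18175/138 - 506*(1 + 2) = -18175/138 - 506*3 = -18175/138 - 1518 = -227659/138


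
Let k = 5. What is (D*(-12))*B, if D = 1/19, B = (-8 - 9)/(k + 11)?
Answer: 51/76 ≈ 0.67105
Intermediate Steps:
B = -17/16 (B = (-8 - 9)/(5 + 11) = -17/16 ≈ -1.0625)
D = 1/19 ≈ 0.052632
(D*(-12))*B = ((1/19)*(-12))*(-17/16) = -12/19*(-17/16) = 51/76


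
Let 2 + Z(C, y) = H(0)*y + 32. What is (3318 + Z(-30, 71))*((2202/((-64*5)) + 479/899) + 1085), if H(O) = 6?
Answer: 292774165767/71920 ≈ 4.0708e+6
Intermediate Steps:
Z(C, y) = 30 + 6*y (Z(C, y) = -2 + (6*y + 32) = -2 + (32 + 6*y) = 30 + 6*y)
(3318 + Z(-30, 71))*((2202/((-64*5)) + 479/899) + 1085) = (3318 + (30 + 6*71))*((2202/((-64*5)) + 479/899) + 1085) = (3318 + (30 + 426))*((2202/(-320) + 479*(1/899)) + 1085) = (3318 + 456)*((2202*(-1/320) + 479/899) + 1085) = 3774*((-1101/160 + 479/899) + 1085) = 3774*(-913159/143840 + 1085) = 3774*(155153241/143840) = 292774165767/71920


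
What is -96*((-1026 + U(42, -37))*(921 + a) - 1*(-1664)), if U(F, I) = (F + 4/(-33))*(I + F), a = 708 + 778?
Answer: 2073885568/11 ≈ 1.8854e+8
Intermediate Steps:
a = 1486
U(F, I) = (-4/33 + F)*(F + I) (U(F, I) = (F + 4*(-1/33))*(F + I) = (F - 4/33)*(F + I) = (-4/33 + F)*(F + I))
-96*((-1026 + U(42, -37))*(921 + a) - 1*(-1664)) = -96*((-1026 + (42**2 - 4/33*42 - 4/33*(-37) + 42*(-37)))*(921 + 1486) - 1*(-1664)) = -96*((-1026 + (1764 - 56/11 + 148/33 - 1554))*2407 + 1664) = -96*((-1026 + 6910/33)*2407 + 1664) = -96*(-26948/33*2407 + 1664) = -96*(-64863836/33 + 1664) = -96*(-64808924/33) = 2073885568/11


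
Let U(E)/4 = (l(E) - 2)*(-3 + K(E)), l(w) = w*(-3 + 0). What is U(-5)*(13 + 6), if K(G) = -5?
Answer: -7904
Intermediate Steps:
l(w) = -3*w (l(w) = w*(-3) = -3*w)
U(E) = 64 + 96*E (U(E) = 4*((-3*E - 2)*(-3 - 5)) = 4*((-2 - 3*E)*(-8)) = 4*(16 + 24*E) = 64 + 96*E)
U(-5)*(13 + 6) = (64 + 96*(-5))*(13 + 6) = (64 - 480)*19 = -416*19 = -7904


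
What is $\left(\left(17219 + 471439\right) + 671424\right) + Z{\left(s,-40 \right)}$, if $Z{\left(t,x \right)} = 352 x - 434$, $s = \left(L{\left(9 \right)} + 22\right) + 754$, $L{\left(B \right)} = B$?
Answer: $1145568$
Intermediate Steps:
$s = 785$ ($s = \left(9 + 22\right) + 754 = 31 + 754 = 785$)
$Z{\left(t,x \right)} = -434 + 352 x$
$\left(\left(17219 + 471439\right) + 671424\right) + Z{\left(s,-40 \right)} = \left(\left(17219 + 471439\right) + 671424\right) + \left(-434 + 352 \left(-40\right)\right) = \left(488658 + 671424\right) - 14514 = 1160082 - 14514 = 1145568$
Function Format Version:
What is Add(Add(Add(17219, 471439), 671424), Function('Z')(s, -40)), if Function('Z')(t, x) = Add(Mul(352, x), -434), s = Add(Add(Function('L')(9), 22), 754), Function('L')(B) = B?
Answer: 1145568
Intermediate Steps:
s = 785 (s = Add(Add(9, 22), 754) = Add(31, 754) = 785)
Function('Z')(t, x) = Add(-434, Mul(352, x))
Add(Add(Add(17219, 471439), 671424), Function('Z')(s, -40)) = Add(Add(Add(17219, 471439), 671424), Add(-434, Mul(352, -40))) = Add(Add(488658, 671424), Add(-434, -14080)) = Add(1160082, -14514) = 1145568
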